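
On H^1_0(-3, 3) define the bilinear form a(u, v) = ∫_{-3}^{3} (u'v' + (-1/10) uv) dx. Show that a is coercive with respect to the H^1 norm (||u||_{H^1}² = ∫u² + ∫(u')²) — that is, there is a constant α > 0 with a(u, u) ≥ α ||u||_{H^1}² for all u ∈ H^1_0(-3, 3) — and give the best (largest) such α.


α = (-18/5 + π^2)/(π^2 + 36)

Coercivity of a(·,·) on H^1_0(-3, 3) means a(u, u) ≥ α ||u||_{H^1}² for every u ∈ H^1_0.
The interval has length L = 6, and Poincaré/coercivity depend only on L. Here a(u, u) = ∫(u')² + (-1/10)·∫u².
Here c = -1/10 < 0 with |c| < (π/L)² = π^2/36, so coercivity still holds. The condition a(u,u) ≥ α||u||_{H^1}² reads (1−α)∫(u')² ≥ (α−c)∫u². Any admissible α is ≤ 1 (rapidly oscillating u have ∫u²/∫(u')² → 0), and α = 1 would force 0 ≥ (1−c)∫u², impossible since c < 1; so 1−α > 0. By the sharp Poincaré inequality on H^1_0 of an interval of length L, ∫(u')² ≥ (π/L)²∫u² with equality for the first sine mode sin(π(x−x₀)/L) (x₀ the left endpoint), so the inequality holds for all u iff (1−α)(π/L)² ≥ α − c, i.e. α ≤ ((π/L)² + c)/((π/L)² + 1) = (1 + c(L/π)²)/(1 + (L/π)²). (Direct route, valid since c ≤ 0: Poincaré gives c∫u² ≥ c(L/π)²∫(u')², so a(u,u) ≥ (1 + c(L/π)²)∫(u')², while ||u||_{H^1}² ≤ (1 + (L/π)²)∫(u')²; dividing yields the same α.) With (π/L)² = π^2/36 and c = -1/10, the largest admissible constant is α = ((π/L)² + c)/((π/L)² + 1).
Simplifying, α = (-18/5 + π^2)/(π^2 + 36).


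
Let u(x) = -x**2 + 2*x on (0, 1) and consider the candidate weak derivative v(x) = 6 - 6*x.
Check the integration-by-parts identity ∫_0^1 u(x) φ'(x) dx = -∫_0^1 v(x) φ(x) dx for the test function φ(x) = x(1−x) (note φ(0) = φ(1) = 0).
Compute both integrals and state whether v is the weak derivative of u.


LHS = -1/6, RHS = -1/2. No, v is not the weak derivative of u.

u(x) = -x**2 + 2*x, classical derivative u'(x) = 2 - 2*x.
φ(x) = x(1−x), so φ'(x) = 1 - 2*x.
Note φ(0) = φ(1) = 0, so the boundary term u·φ vanishes.
LHS = ∫_0^1 u(x) φ'(x) dx = ∫_0^1 (2*x^3 - 5*x^2 + 2*x) dx. Term by term:
  ∫_0^1 2*x^3 dx = 1/2;  ∫_0^1 -5*x^2 dx = -5/3;  ∫_0^1 2*x dx = 1.
Sum: 1/2 − 5/3 + 1 = -1/6.
So LHS = -1/6.
∫_0^1 v(x) φ(x) dx = ∫_0^1 (6*x^3 - 12*x^2 + 6*x) dx. Term by term:
  ∫_0^1 6*x^3 dx = 3/2;  ∫_0^1 -12*x^2 dx = -4;  ∫_0^1 6*x dx = 3.
Sum: 3/2 − 4 + 3 = 1/2.
So RHS = -∫_0^1 v(x) φ(x) dx = -1/2.
LHS − RHS = 1/3 ≠ 0, so the identity fails.
(For a valid weak derivative the identity must hold for EVERY test function, in particular this one. The failure shows v is NOT the weak derivative of u.)
Correct weak derivative would be u'(x) = 2 - 2*x.


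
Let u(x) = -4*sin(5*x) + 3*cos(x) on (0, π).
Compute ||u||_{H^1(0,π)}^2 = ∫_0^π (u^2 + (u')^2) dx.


||u||_{H^1(0,π)}^2 = 217*π

u'(x) = -3*sin(x) - 20*cos(5*x).
Expand u² and (u')² and integrate term by term on (0, π), using: for integers n ≥ 1, ∫_0^π sin²(nx) dx = ∫_0^π cos²(nx) dx = π/2; for n ≠ n', ∫_0^π sin(nx)sin(n'x) dx = ∫_0^π cos(nx)cos(n'x) dx = 0; and by product-to-sum, ∫_0^π sin(nx)cos(n'x) dx = ½∫_0^π [sin((n+n')x) + sin((n−n')x)] dx, which is 0 when n+n' is even and 2n/(n²−n'²) when n+n' is odd (it need not vanish on (0, π)).
  u² squared terms: (-4)²·∫sin(5x)² dx = 16·π/2 = 8*π;  (3)²·∫cos(x)² dx = 9·π/2 = 9*π/2.
  u² cross terms: 2·(-4)·(3)·∫sin(5x)·cos(x) dx = -24·(0) = 0.
  So ∫_0^π u² dx = 8*π + 9*π/2 + 0 = 25*π/2.
  (u')² squared terms: (-20)²·∫cos(5x)² dx = 400·π/2 = 200*π;  (-3)²·∫sin(x)² dx = 9·π/2 = 9*π/2.
  (u')² cross terms: 2·(-20)·(-3)·∫cos(5x)·sin(x) dx = 120·(0) = 0.
  So ∫_0^π (u')² dx = 200*π + 9*π/2 + 0 = 409*π/2.
||u||_{H^1}^2 = (25*π/2) + (409*π/2) = 217*π.


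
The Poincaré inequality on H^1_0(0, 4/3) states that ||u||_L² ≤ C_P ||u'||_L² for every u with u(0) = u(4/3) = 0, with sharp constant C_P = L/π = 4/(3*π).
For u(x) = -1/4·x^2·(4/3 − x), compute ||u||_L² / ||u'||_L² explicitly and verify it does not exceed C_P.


||u||_L² / ||u'||_L² = 2*sqrt(14)/21 < C_P = 4/(3*π).

u(x) = -1/4·x^2·(4/3 − x), so u'(x) = x*(9*x - 8)/12.
u(x) = -1/4·x^2·(4/3 − x) vanishes at x = 0 and x = 4/3, so u ∈ H^1_0(0, 4/3). Differentiate via the product rule and integrate the resulting polynomials term by term.
  ∫_0^4/3 u² dx = ∫_0^4/3 (x^6/16 - x^5/6 + x^4/9) dx. Term by term:
    ∫_0^4/3 x^6/16 dx = 1024/15309;  ∫_0^4/3 -x^5/6 dx = -1024/6561;  ∫_0^4/3 x^4/9 dx = 1024/10935.
  Sum: 1024/15309 − 1024/6561 + 1024/10935 = 1024/229635.
  ∫_0^4/3 (u')² dx = ∫_0^4/3 (9*x^4/16 - x^3 + 4*x^2/9) dx. Term by term:
    ∫_0^4/3 9*x^4/16 dx = 64/135;  ∫_0^4/3 -x^3 dx = -64/81;  ∫_0^4/3 4*x^2/9 dx = 256/729.
  Sum: 64/135 − 64/81 + 256/729 = 128/3645.
∫_0^4/3 u² dx = 1024/229635, so ||u||_L² = 32*sqrt(35)/2835.
∫_0^4/3 (u')² dx = 128/3645, so ||u'||_L² = 8*sqrt(10)/135.
Ratio ||u||_L² / ||u'||_L² = 2*sqrt(14)/21.
Sharp Poincaré constant on H^1_0(0, 4/3) is C_P = L/π = 4/(3*π), achieved by sin(3*π/4·x).
A polynomial bump cannot attain the sharp Poincaré constant (only the first sine eigenfunction does), so the ratio is strictly less than C_P, consistent with ||u||_L² ≤ C_P ||u'||_L².


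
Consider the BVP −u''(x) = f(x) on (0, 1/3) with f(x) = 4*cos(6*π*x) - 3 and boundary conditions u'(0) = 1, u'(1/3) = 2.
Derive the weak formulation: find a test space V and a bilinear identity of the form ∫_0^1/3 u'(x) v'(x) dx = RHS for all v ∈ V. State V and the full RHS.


V = H^1(0, 1/3) (v unrestricted at boundary; u is determined up to an additive constant); weak form: ∫_0^1/3 u'v' dx = ∫_0^1/3 (4*cos(6*π*x) - 3) v dx + 2·v(1/3) − v(0) for all v ∈ V.

Multiply both sides by a test function v and integrate from 0 to 1/3:
  ∫_0^1/3 −u''(x) v(x) dx = ∫_0^1/3 f(x) v(x) dx.
Integrate the LHS by parts once:
  ∫_0^1/3 −u'' v dx = −[u'(x) v(x)]_0^1/3 + ∫_0^1/3 u'(x) v'(x) dx.
Thus ∫_0^1/3 u'(x) v'(x) dx = ∫_0^1/3 f(x) v(x) dx + [u'(x) v(x)]_0^1/3.
Choose V so that boundary terms are either known or forced to vanish.
u has inhomogeneous Neumann u'(0) = 1, u'(1/3) = 2. [u' v]_0^1/3 = (2)·v(1/3) − (1)·v(0) = 2·v(1/3) − v(0). Take V = H^1(0, 1/3); boundary term becomes part of RHS.
Weak formulation: find u (satisfying any essential BC) such that ∫_0^1/3 u'(x) v'(x) dx = ∫_0^1/3 f v dx + 2·v(1/3) − v(0) for all v ∈ V (Neumann data are natural BCs: they enter the RHS as boundary terms).
Substituting f(x) = 4*cos(6*π*x) - 3, the right-hand side is ∫_0^1/3 (4*cos(6*π*x) - 3) v dx + 2·v(1/3) − v(0).
Compatibility check (pure Neumann): taking v ≡ 1 ∈ V gives 0 = ∫_0^1/3 f dx + (2) − (1), i.e. ∫_0^1/3 f dx must equal u'(0) − u'(1/3) = -1. Indeed ∫_0^1/3 (4*cos(6*π*x) - 3) dx = -1, so the data are compatible. The solution is then unique only up to an additive constant (fix it e.g. by requiring ∫_0^1/3 u dx = 0).


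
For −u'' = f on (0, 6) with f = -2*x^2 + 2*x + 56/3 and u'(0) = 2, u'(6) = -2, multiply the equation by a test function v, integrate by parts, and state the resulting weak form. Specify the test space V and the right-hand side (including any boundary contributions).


V = H^1(0, 6) (v unrestricted at boundary; u is determined up to an additive constant); weak form: ∫_0^6 u'v' dx = ∫_0^6 (-2*x^2 + 2*x + 56/3) v dx − 2·v(6) − 2·v(0) for all v ∈ V.

Multiply both sides by a test function v and integrate from 0 to 6:
  ∫_0^6 −u''(x) v(x) dx = ∫_0^6 f(x) v(x) dx.
Integrate the LHS by parts once:
  ∫_0^6 −u'' v dx = −[u'(x) v(x)]_0^6 + ∫_0^6 u'(x) v'(x) dx.
Thus ∫_0^6 u'(x) v'(x) dx = ∫_0^6 f(x) v(x) dx + [u'(x) v(x)]_0^6.
Choose V so that boundary terms are either known or forced to vanish.
u has inhomogeneous Neumann u'(0) = 2, u'(6) = -2. [u' v]_0^6 = (-2)·v(6) − (2)·v(0) = − 2·v(6) − 2·v(0). Take V = H^1(0, 6); boundary term becomes part of RHS.
Weak formulation: find u (satisfying any essential BC) such that ∫_0^6 u'(x) v'(x) dx = ∫_0^6 f v dx − 2·v(6) − 2·v(0) for all v ∈ V (Neumann data are natural BCs: they enter the RHS as boundary terms).
Substituting f(x) = -2*x^2 + 2*x + 56/3, the right-hand side is ∫_0^6 (-2*x^2 + 2*x + 56/3) v dx − 2·v(6) − 2·v(0).
Compatibility check (pure Neumann): taking v ≡ 1 ∈ V gives 0 = ∫_0^6 f dx + (-2) − (2), i.e. ∫_0^6 f dx must equal u'(0) − u'(6) = 4. Indeed ∫_0^6 (-2*x^2 + 2*x + 56/3) dx = 4, so the data are compatible. The solution is then unique only up to an additive constant (fix it e.g. by requiring ∫_0^6 u dx = 0).


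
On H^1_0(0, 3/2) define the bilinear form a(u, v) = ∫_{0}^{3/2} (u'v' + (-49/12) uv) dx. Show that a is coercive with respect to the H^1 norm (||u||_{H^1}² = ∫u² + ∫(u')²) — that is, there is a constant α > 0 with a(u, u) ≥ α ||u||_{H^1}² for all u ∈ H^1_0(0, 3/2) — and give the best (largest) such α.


α = (-147 + 16*π^2)/(4*(9 + 4*π^2))

Coercivity of a(·,·) on H^1_0(0, 3/2) means a(u, u) ≥ α ||u||_{H^1}² for every u ∈ H^1_0.
The interval has length L = 3/2, and Poincaré/coercivity depend only on L. Here a(u, u) = ∫(u')² + (-49/12)·∫u².
Here c = -49/12 < 0 with |c| < (π/L)² = 4*π^2/9, so coercivity still holds. The condition a(u,u) ≥ α||u||_{H^1}² reads (1−α)∫(u')² ≥ (α−c)∫u². Any admissible α is ≤ 1 (rapidly oscillating u have ∫u²/∫(u')² → 0), and α = 1 would force 0 ≥ (1−c)∫u², impossible since c < 1; so 1−α > 0. By the sharp Poincaré inequality on H^1_0 of an interval of length L, ∫(u')² ≥ (π/L)²∫u² with equality for the first sine mode sin(π(x−x₀)/L) (x₀ the left endpoint), so the inequality holds for all u iff (1−α)(π/L)² ≥ α − c, i.e. α ≤ ((π/L)² + c)/((π/L)² + 1) = (1 + c(L/π)²)/(1 + (L/π)²). (Direct route, valid since c ≤ 0: Poincaré gives c∫u² ≥ c(L/π)²∫(u')², so a(u,u) ≥ (1 + c(L/π)²)∫(u')², while ||u||_{H^1}² ≤ (1 + (L/π)²)∫(u')²; dividing yields the same α.) With (π/L)² = 4*π^2/9 and c = -49/12, the largest admissible constant is α = ((π/L)² + c)/((π/L)² + 1).
Simplifying, α = (-147 + 16*π^2)/(4*(9 + 4*π^2)).


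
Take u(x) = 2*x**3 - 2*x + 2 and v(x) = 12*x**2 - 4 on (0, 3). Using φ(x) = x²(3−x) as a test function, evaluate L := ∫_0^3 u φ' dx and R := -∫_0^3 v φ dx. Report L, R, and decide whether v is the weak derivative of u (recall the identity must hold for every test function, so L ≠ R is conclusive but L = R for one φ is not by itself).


LHS = -1323/10, RHS = -1323/5. No, v is not the weak derivative of u.

u(x) = 2*x**3 - 2*x + 2, classical derivative u'(x) = 6*x**2 - 2.
φ(x) = x²(3−x), so φ'(x) = 3*x*(2 - x).
Note φ(0) = φ(3) = 0, so the boundary term u·φ vanishes.
LHS = ∫_0^3 u(x) φ'(x) dx = ∫_0^3 (-6*x^5 + 12*x^4 + 6*x^3 - 18*x^2 + 12*x) dx. Term by term:
  ∫_0^3 -6*x^5 dx = -729;  ∫_0^3 12*x^4 dx = 2916/5;  ∫_0^3 6*x^3 dx = 243/2;
  ∫_0^3 -18*x^2 dx = -162;  ∫_0^3 12*x dx = 54.
Sum: -729 + 2916/5 + 243/2 − 162 + 54 = -1323/10.
So LHS = -1323/10.
∫_0^3 v(x) φ(x) dx = ∫_0^3 (-12*x^5 + 36*x^4 + 4*x^3 - 12*x^2) dx. Term by term:
  ∫_0^3 -12*x^5 dx = -1458;  ∫_0^3 36*x^4 dx = 8748/5;  ∫_0^3 4*x^3 dx = 81;
  ∫_0^3 -12*x^2 dx = -108.
Sum: -1458 + 8748/5 + 81 − 108 = 1323/5.
So RHS = -∫_0^3 v(x) φ(x) dx = -1323/5.
LHS − RHS = 1323/10 ≠ 0, so the identity fails.
(For a valid weak derivative the identity must hold for EVERY test function, in particular this one. The failure shows v is NOT the weak derivative of u.)
Correct weak derivative would be u'(x) = 6*x**2 - 2.


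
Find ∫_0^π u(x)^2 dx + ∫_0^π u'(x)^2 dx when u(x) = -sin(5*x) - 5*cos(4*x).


||u||_{H^1(0,π)}^2 = 1700/9 + 451*π/2

u'(x) = 20*sin(4*x) - 5*cos(5*x).
Expand u² and (u')² and integrate term by term on (0, π), using: for integers n ≥ 1, ∫_0^π sin²(nx) dx = ∫_0^π cos²(nx) dx = π/2; for n ≠ n', ∫_0^π sin(nx)sin(n'x) dx = ∫_0^π cos(nx)cos(n'x) dx = 0; and by product-to-sum, ∫_0^π sin(nx)cos(n'x) dx = ½∫_0^π [sin((n+n')x) + sin((n−n')x)] dx, which is 0 when n+n' is even and 2n/(n²−n'²) when n+n' is odd (it need not vanish on (0, π)).
  u² squared terms: (-1)²·∫sin(5x)² dx = 1·π/2 = π/2;  (-5)²·∫cos(4x)² dx = 25·π/2 = 25*π/2.
  u² cross terms: 2·(-1)·(-5)·∫sin(5x)·cos(4x) dx = 10·(10/9) = 100/9.
  So ∫_0^π u² dx = π/2 + 25*π/2 + 100/9 = 100/9 + 13*π.
  (u')² squared terms: (-5)²·∫cos(5x)² dx = 25·π/2 = 25*π/2;  (20)²·∫sin(4x)² dx = 400·π/2 = 200*π.
  (u')² cross terms: 2·(-5)·(20)·∫cos(5x)·sin(4x) dx = -200·(-8/9) = 1600/9.
  So ∫_0^π (u')² dx = 25*π/2 + 200*π + 1600/9 = 1600/9 + 425*π/2.
||u||_{H^1}^2 = (100/9 + 13*π) + (1600/9 + 425*π/2) = 1700/9 + 451*π/2.


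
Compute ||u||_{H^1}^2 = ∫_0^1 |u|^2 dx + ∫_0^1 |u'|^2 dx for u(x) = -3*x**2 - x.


||u||_{H^1}^2 = 679/30

The H^1 norm (squared) on an interval (0, L) is
  ||u||_{H^1}^2 = ∫_0^L u(x)^2 dx + ∫_0^L u'(x)^2 dx.
Compute u'(x) = -6*x - 1.
Then u(x)^2 = 9*x**4 + 6*x**3 + x**2 and u'(x)^2 = 36*x**2 + 12*x + 1.
Integrate each monomial from 0 to 1 using ∫_0^1 c·x^n dx = c·1^(n+1)/(n+1):
  ∫_0^1 u(x)^2 dx = ∫_0^1 (9*x^4 + 6*x^3 + x^2) dx. Term by term:
    ∫_0^1 9*x^4 dx = 9/5;  ∫_0^1 6*x^3 dx = 3/2;  ∫_0^1 x^2 dx = 1/3.
  Sum: 9/5 + 3/2 + 1/3 = 109/30.
  ∫_0^1 u'(x)^2 dx = ∫_0^1 (36*x^2 + 12*x + 1) dx. Term by term:
    ∫_0^1 36*x^2 dx = 12;  ∫_0^1 12*x dx = 6;  ∫_0^1 1 dx = 1.
  Sum: 12 + 6 + 1 = 19.
Adding: ||u||_{H^1}^2 = 109/30 + 19 = 679/30.


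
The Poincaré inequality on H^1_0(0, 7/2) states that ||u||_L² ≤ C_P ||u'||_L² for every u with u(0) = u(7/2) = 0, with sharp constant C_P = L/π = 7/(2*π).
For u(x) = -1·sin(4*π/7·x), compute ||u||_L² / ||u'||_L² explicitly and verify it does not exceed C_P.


||u||_L² / ||u'||_L² = 7/(4*π) < C_P = 7/(2*π).

u(x) = -1·sin(4*π/7·x), so u'(x) = -4*π*cos(4*π*x/7)/7.
Writing u(x) = A·sin(kπx/L) with A = -1 and k = 2, use ∫_0^L sin²(kπx/L) dx = L/2 and ∫_0^L cos²(kπx/L) dx = L/2.
u² = 1·sin²(4*π/7·x) and (u')² = 16*π^2/49·cos²(4*π/7·x), and each of sin², cos² integrates to L/2 = 7/4 over (0, 7/2).
∫_0^7/2 u² dx = 7/4, so ||u||_L² = sqrt(7)/2.
∫_0^7/2 (u')² dx = 4*π^2/7, so ||u'||_L² = 2*sqrt(7)*π/7.
Ratio ||u||_L² / ||u'||_L² = 7/(4*π).
Sharp Poincaré constant on H^1_0(0, 7/2) is C_P = L/π = 7/(2*π), achieved by sin(2*π/7·x).
This is the k = 2 harmonic; the ratio L/(kπ) is strictly less than C_P = L/π, consistent with the sharp inequality ||u||_L² ≤ C_P ||u'||_L².


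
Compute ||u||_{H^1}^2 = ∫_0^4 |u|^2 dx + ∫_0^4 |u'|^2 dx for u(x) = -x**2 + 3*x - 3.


||u||_{H^1}^2 = 872/15

The H^1 norm (squared) on an interval (0, L) is
  ||u||_{H^1}^2 = ∫_0^L u(x)^2 dx + ∫_0^L u'(x)^2 dx.
Compute u'(x) = 3 - 2*x.
Then u(x)^2 = x**4 - 6*x**3 + 15*x**2 - 18*x + 9 and u'(x)^2 = 4*x**2 - 12*x + 9.
Integrate each monomial from 0 to 4 using ∫_0^4 c·x^n dx = c·4^(n+1)/(n+1):
  ∫_0^4 u(x)^2 dx = ∫_0^4 (x^4 - 6*x^3 + 15*x^2 - 18*x + 9) dx. Term by term:
    ∫_0^4 x^4 dx = 1024/5;  ∫_0^4 -6*x^3 dx = -384;  ∫_0^4 15*x^2 dx = 320;
    ∫_0^4 -18*x dx = -144;  ∫_0^4 9 dx = 36.
  Sum: 1024/5 − 384 + 320 − 144 + 36 = 164/5.
  ∫_0^4 u'(x)^2 dx = ∫_0^4 (4*x^2 - 12*x + 9) dx. Term by term:
    ∫_0^4 4*x^2 dx = 256/3;  ∫_0^4 -12*x dx = -96;  ∫_0^4 9 dx = 36.
  Sum: 256/3 − 96 + 36 = 76/3.
Adding: ||u||_{H^1}^2 = 164/5 + 76/3 = 872/15.


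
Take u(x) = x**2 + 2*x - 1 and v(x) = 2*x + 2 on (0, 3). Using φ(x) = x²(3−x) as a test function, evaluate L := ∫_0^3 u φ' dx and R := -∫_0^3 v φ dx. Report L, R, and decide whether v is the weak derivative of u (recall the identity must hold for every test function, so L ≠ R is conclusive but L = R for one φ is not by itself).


LHS = -189/5, RHS = -189/5. Yes, v = u' weakly.

u(x) = x**2 + 2*x - 1, classical derivative u'(x) = 2*x + 2.
φ(x) = x²(3−x), so φ'(x) = 3*x*(2 - x).
Note φ(0) = φ(3) = 0, so the boundary term u·φ vanishes.
LHS = ∫_0^3 u(x) φ'(x) dx = ∫_0^3 (-3*x^4 + 15*x^2 - 6*x) dx. Term by term:
  ∫_0^3 -3*x^4 dx = -729/5;  ∫_0^3 15*x^2 dx = 135;  ∫_0^3 -6*x dx = -27.
Sum: -729/5 + 135 − 27 = -189/5.
So LHS = -189/5.
∫_0^3 v(x) φ(x) dx = ∫_0^3 (-2*x^4 + 4*x^3 + 6*x^2) dx. Term by term:
  ∫_0^3 -2*x^4 dx = -486/5;  ∫_0^3 4*x^3 dx = 81;  ∫_0^3 6*x^2 dx = 54.
Sum: -486/5 + 81 + 54 = 189/5.
So RHS = -∫_0^3 v(x) φ(x) dx = -189/5.
LHS = RHS, so the identity holds for this test φ.
Moreover u is smooth here and v(x) = u'(x) = 2*x + 2 pointwise, so the identity holds for every test function. Hence v is the weak derivative of u.


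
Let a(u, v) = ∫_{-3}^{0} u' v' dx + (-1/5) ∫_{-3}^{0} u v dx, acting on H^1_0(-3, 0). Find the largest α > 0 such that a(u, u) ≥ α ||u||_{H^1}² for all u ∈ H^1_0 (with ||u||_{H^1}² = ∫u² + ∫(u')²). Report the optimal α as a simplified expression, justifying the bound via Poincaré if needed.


α = (-9/5 + π^2)/(9 + π^2)

Coercivity of a(·,·) on H^1_0(-3, 0) means a(u, u) ≥ α ||u||_{H^1}² for every u ∈ H^1_0.
The interval has length L = 3, and Poincaré/coercivity depend only on L. Here a(u, u) = ∫(u')² + (-1/5)·∫u².
Here c = -1/5 < 0 with |c| < (π/L)² = π^2/9, so coercivity still holds. The condition a(u,u) ≥ α||u||_{H^1}² reads (1−α)∫(u')² ≥ (α−c)∫u². Any admissible α is ≤ 1 (rapidly oscillating u have ∫u²/∫(u')² → 0), and α = 1 would force 0 ≥ (1−c)∫u², impossible since c < 1; so 1−α > 0. By the sharp Poincaré inequality on H^1_0 of an interval of length L, ∫(u')² ≥ (π/L)²∫u² with equality for the first sine mode sin(π(x−x₀)/L) (x₀ the left endpoint), so the inequality holds for all u iff (1−α)(π/L)² ≥ α − c, i.e. α ≤ ((π/L)² + c)/((π/L)² + 1) = (1 + c(L/π)²)/(1 + (L/π)²). (Direct route, valid since c ≤ 0: Poincaré gives c∫u² ≥ c(L/π)²∫(u')², so a(u,u) ≥ (1 + c(L/π)²)∫(u')², while ||u||_{H^1}² ≤ (1 + (L/π)²)∫(u')²; dividing yields the same α.) With (π/L)² = π^2/9 and c = -1/5, the largest admissible constant is α = ((π/L)² + c)/((π/L)² + 1).
Simplifying, α = (-9/5 + π^2)/(9 + π^2).


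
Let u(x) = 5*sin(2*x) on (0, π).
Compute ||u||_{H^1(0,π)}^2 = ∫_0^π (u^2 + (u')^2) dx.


||u||_{H^1(0,π)}^2 = 125*π/2

u'(x) = 10*cos(2*x).
Expand u² and (u')² and integrate term by term on (0, π), using: for integers n ≥ 1, ∫_0^π sin²(nx) dx = ∫_0^π cos²(nx) dx = π/2; for n ≠ n', ∫_0^π sin(nx)sin(n'x) dx = ∫_0^π cos(nx)cos(n'x) dx = 0; and by product-to-sum, ∫_0^π sin(nx)cos(n'x) dx = ½∫_0^π [sin((n+n')x) + sin((n−n')x)] dx, which is 0 when n+n' is even and 2n/(n²−n'²) when n+n' is odd (it need not vanish on (0, π)).
  u² squared terms: (5)²·∫sin(2x)² dx = 25·π/2 = 25*π/2.
  So ∫_0^π u² dx = 25*π/2.
  (u')² squared terms: (10)²·∫cos(2x)² dx = 100·π/2 = 50*π.
  So ∫_0^π (u')² dx = 50*π.
||u||_{H^1}^2 = (25*π/2) + (50*π) = 125*π/2.


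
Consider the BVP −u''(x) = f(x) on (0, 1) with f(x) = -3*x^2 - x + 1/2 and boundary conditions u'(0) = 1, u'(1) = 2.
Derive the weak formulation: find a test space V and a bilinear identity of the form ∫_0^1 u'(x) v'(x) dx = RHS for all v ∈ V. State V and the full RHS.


V = H^1(0, 1) (v unrestricted at boundary; u is determined up to an additive constant); weak form: ∫_0^1 u'v' dx = ∫_0^1 (-3*x^2 - x + 1/2) v dx + 2·v(1) − v(0) for all v ∈ V.

Multiply both sides by a test function v and integrate from 0 to 1:
  ∫_0^1 −u''(x) v(x) dx = ∫_0^1 f(x) v(x) dx.
Integrate the LHS by parts once:
  ∫_0^1 −u'' v dx = −[u'(x) v(x)]_0^1 + ∫_0^1 u'(x) v'(x) dx.
Thus ∫_0^1 u'(x) v'(x) dx = ∫_0^1 f(x) v(x) dx + [u'(x) v(x)]_0^1.
Choose V so that boundary terms are either known or forced to vanish.
u has inhomogeneous Neumann u'(0) = 1, u'(1) = 2. [u' v]_0^1 = (2)·v(1) − (1)·v(0) = 2·v(1) − v(0). Take V = H^1(0, 1); boundary term becomes part of RHS.
Weak formulation: find u (satisfying any essential BC) such that ∫_0^1 u'(x) v'(x) dx = ∫_0^1 f v dx + 2·v(1) − v(0) for all v ∈ V (Neumann data are natural BCs: they enter the RHS as boundary terms).
Substituting f(x) = -3*x^2 - x + 1/2, the right-hand side is ∫_0^1 (-3*x^2 - x + 1/2) v dx + 2·v(1) − v(0).
Compatibility check (pure Neumann): taking v ≡ 1 ∈ V gives 0 = ∫_0^1 f dx + (2) − (1), i.e. ∫_0^1 f dx must equal u'(0) − u'(1) = -1. Indeed ∫_0^1 (-3*x^2 - x + 1/2) dx = -1, so the data are compatible. The solution is then unique only up to an additive constant (fix it e.g. by requiring ∫_0^1 u dx = 0).


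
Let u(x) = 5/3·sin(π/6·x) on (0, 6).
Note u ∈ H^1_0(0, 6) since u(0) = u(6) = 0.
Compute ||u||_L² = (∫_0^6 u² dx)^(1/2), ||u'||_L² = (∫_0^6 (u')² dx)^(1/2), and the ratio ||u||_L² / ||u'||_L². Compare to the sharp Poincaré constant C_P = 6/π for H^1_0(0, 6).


||u||_L² / ||u'||_L² = 6/π = C_P.

u(x) = 5/3·sin(π/6·x), so u'(x) = 5*π*cos(π*x/6)/18.
Writing u(x) = A·sin(kπx/L) with A = 5/3 and k = 1, use ∫_0^L sin²(kπx/L) dx = L/2 and ∫_0^L cos²(kπx/L) dx = L/2.
u² = 25/9·sin²(π/6·x) and (u')² = 25*π^2/324·cos²(π/6·x), and each of sin², cos² integrates to L/2 = 3 over (0, 6).
∫_0^6 u² dx = 25/3, so ||u||_L² = 5*sqrt(3)/3.
∫_0^6 (u')² dx = 25*π^2/108, so ||u'||_L² = 5*sqrt(3)*π/18.
Ratio ||u||_L² / ||u'||_L² = 6/π.
Sharp Poincaré constant on H^1_0(0, 6) is C_P = L/π = 6/π, achieved by sin(π/6·x).
This is the k = 1 eigenfunction (up to amplitude), so the ratio equals the sharp Poincaré constant exactly.


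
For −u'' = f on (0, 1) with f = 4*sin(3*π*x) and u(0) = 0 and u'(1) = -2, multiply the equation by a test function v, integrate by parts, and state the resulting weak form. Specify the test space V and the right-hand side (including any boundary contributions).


V = {v ∈ H^1(0, 1) : v(0) = 0} (test functions vanish at x = 0 where u is specified); weak form: ∫_0^1 u'v' dx = ∫_0^1 (4*sin(3*π*x)) v dx − 2·v(1) for all v ∈ V.

Multiply both sides by a test function v and integrate from 0 to 1:
  ∫_0^1 −u''(x) v(x) dx = ∫_0^1 f(x) v(x) dx.
Integrate the LHS by parts once:
  ∫_0^1 −u'' v dx = −[u'(x) v(x)]_0^1 + ∫_0^1 u'(x) v'(x) dx.
Thus ∫_0^1 u'(x) v'(x) dx = ∫_0^1 f(x) v(x) dx + [u'(x) v(x)]_0^1.
Choose V so that boundary terms are either known or forced to vanish.
Mixed BC: u(0) = 0 (Dirichlet) and u'(1) = -2 (Neumann). Define V = {v ∈ H^1(0, 1) : v(0) = 0}. Then [u' v]_0^1 = u'(1)·v(1) − u'(0)·0 = − 2·v(1).
Weak formulation: find u (satisfying any essential BC) such that ∫_0^1 u'(x) v'(x) dx = ∫_0^1 f v dx − 2·v(1) for all v ∈ V (Dirichlet at 0 absorbed into V; Neumann datum at x = 1 contributes the boundary term).
Substituting f(x) = 4*sin(3*π*x), the right-hand side is ∫_0^1 (4*sin(3*π*x)) v dx − 2·v(1).


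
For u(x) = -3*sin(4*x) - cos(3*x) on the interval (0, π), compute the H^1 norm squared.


||u||_{H^1(0,π)}^2 = 480/7 + 163*π/2

u'(x) = 3*sin(3*x) - 12*cos(4*x).
Expand u² and (u')² and integrate term by term on (0, π), using: for integers n ≥ 1, ∫_0^π sin²(nx) dx = ∫_0^π cos²(nx) dx = π/2; for n ≠ n', ∫_0^π sin(nx)sin(n'x) dx = ∫_0^π cos(nx)cos(n'x) dx = 0; and by product-to-sum, ∫_0^π sin(nx)cos(n'x) dx = ½∫_0^π [sin((n+n')x) + sin((n−n')x)] dx, which is 0 when n+n' is even and 2n/(n²−n'²) when n+n' is odd (it need not vanish on (0, π)).
  u² squared terms: (-1)²·∫cos(3x)² dx = 1·π/2 = π/2;  (-3)²·∫sin(4x)² dx = 9·π/2 = 9*π/2.
  u² cross terms: 2·(-1)·(-3)·∫cos(3x)·sin(4x) dx = 6·(8/7) = 48/7.
  So ∫_0^π u² dx = π/2 + 9*π/2 + 48/7 = 48/7 + 5*π.
  (u')² squared terms: (-12)²·∫cos(4x)² dx = 144·π/2 = 72*π;  (3)²·∫sin(3x)² dx = 9·π/2 = 9*π/2.
  (u')² cross terms: 2·(-12)·(3)·∫cos(4x)·sin(3x) dx = -72·(-6/7) = 432/7.
  So ∫_0^π (u')² dx = 72*π + 9*π/2 + 432/7 = 432/7 + 153*π/2.
||u||_{H^1}^2 = (48/7 + 5*π) + (432/7 + 153*π/2) = 480/7 + 163*π/2.


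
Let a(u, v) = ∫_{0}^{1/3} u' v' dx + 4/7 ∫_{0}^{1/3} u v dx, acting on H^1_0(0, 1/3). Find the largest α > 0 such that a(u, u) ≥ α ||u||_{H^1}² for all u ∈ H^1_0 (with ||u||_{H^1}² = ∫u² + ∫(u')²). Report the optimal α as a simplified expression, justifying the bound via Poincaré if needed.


α = (4 + 63*π^2)/(7*(1 + 9*π^2))

Coercivity of a(·,·) on H^1_0(0, 1/3) means a(u, u) ≥ α ||u||_{H^1}² for every u ∈ H^1_0.
The interval has length L = 1/3, and Poincaré/coercivity depend only on L. Here a(u, u) = ∫(u')² + (4/7)·∫u².
Here 0 < c = 4/7 < 1. The condition a(u,u) ≥ α||u||_{H^1}² reads (1−α)∫(u')² ≥ (α−c)∫u². Any admissible α is ≤ 1 (rapidly oscillating u have ∫u²/∫(u')² → 0), and α = 1 would force 0 ≥ (1−c)∫u², impossible since c < 1; so 1−α > 0. By the sharp Poincaré inequality on H^1_0 of an interval of length L, ∫(u')² ≥ (π/L)²∫u² with equality for the first sine mode sin(π(x−x₀)/L) (x₀ the left endpoint), so the inequality holds for all u iff (1−α)(π/L)² ≥ α − c, i.e. α ≤ ((π/L)² + c)/((π/L)² + 1) = (1 + c(L/π)²)/(1 + (L/π)²). With (π/L)² = 9*π^2 and c = 4/7, the largest admissible constant is α = ((π/L)² + c)/((π/L)² + 1).
Simplifying, α = (4 + 63*π^2)/(7*(1 + 9*π^2)).


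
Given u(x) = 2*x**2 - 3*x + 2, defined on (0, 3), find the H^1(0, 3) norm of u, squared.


||u||_{H^1}^2 = 627/5

The H^1 norm (squared) on an interval (0, L) is
  ||u||_{H^1}^2 = ∫_0^L u(x)^2 dx + ∫_0^L u'(x)^2 dx.
Compute u'(x) = 4*x - 3.
Then u(x)^2 = 4*x**4 - 12*x**3 + 17*x**2 - 12*x + 4 and u'(x)^2 = 16*x**2 - 24*x + 9.
Integrate each monomial from 0 to 3 using ∫_0^3 c·x^n dx = c·3^(n+1)/(n+1):
  ∫_0^3 u(x)^2 dx = ∫_0^3 (4*x^4 - 12*x^3 + 17*x^2 - 12*x + 4) dx. Term by term:
    ∫_0^3 4*x^4 dx = 972/5;  ∫_0^3 -12*x^3 dx = -243;  ∫_0^3 17*x^2 dx = 153;
    ∫_0^3 -12*x dx = -54;  ∫_0^3 4 dx = 12.
  Sum: 972/5 − 243 + 153 − 54 + 12 = 312/5.
  ∫_0^3 u'(x)^2 dx = ∫_0^3 (16*x^2 - 24*x + 9) dx. Term by term:
    ∫_0^3 16*x^2 dx = 144;  ∫_0^3 -24*x dx = -108;  ∫_0^3 9 dx = 27.
  Sum: 144 − 108 + 27 = 63.
Adding: ||u||_{H^1}^2 = 312/5 + 63 = 627/5.


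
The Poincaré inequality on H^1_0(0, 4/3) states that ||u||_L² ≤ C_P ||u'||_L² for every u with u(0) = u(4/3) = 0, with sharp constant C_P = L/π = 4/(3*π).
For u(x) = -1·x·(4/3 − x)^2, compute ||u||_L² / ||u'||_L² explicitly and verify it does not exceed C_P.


||u||_L² / ||u'||_L² = 2*sqrt(14)/21 < C_P = 4/(3*π).

u(x) = -1·x·(4/3 − x)^2, so u'(x) = (4 - 9*x)*(3*x - 4)/9.
u(x) = -1·x·(4/3 − x)^2 vanishes at x = 0 and x = 4/3, so u ∈ H^1_0(0, 4/3). Differentiate via the product rule and integrate the resulting polynomials term by term.
  ∫_0^4/3 u² dx = ∫_0^4/3 (x^6 - 16*x^5/3 + 32*x^4/3 - 256*x^3/27 + 256*x^2/81) dx. Term by term:
    ∫_0^4/3 x^6 dx = 16384/15309;  ∫_0^4/3 -16*x^5/3 dx = -32768/6561;  ∫_0^4/3 32*x^4/3 dx = 32768/3645;
    ∫_0^4/3 -256*x^3/27 dx = -16384/2187;  ∫_0^4/3 256*x^2/81 dx = 16384/6561.
  Sum: 16384/15309 − 32768/6561 + 32768/3645 − 16384/2187 + 16384/6561 = 16384/229635.
  ∫_0^4/3 (u')² dx = ∫_0^4/3 (9*x^4 - 32*x^3 + 352*x^2/9 - 512*x/27 + 256/81) dx. Term by term:
    ∫_0^4/3 9*x^4 dx = 1024/135;  ∫_0^4/3 -32*x^3 dx = -2048/81;  ∫_0^4/3 352*x^2/9 dx = 22528/729;
    ∫_0^4/3 -512*x/27 dx = -4096/243;  ∫_0^4/3 256/81 dx = 1024/243.
  Sum: 1024/135 − 2048/81 + 22528/729 − 4096/243 + 1024/243 = 2048/3645.
∫_0^4/3 u² dx = 16384/229635, so ||u||_L² = 128*sqrt(35)/2835.
∫_0^4/3 (u')² dx = 2048/3645, so ||u'||_L² = 32*sqrt(10)/135.
Ratio ||u||_L² / ||u'||_L² = 2*sqrt(14)/21.
Sharp Poincaré constant on H^1_0(0, 4/3) is C_P = L/π = 4/(3*π), achieved by sin(3*π/4·x).
A polynomial bump cannot attain the sharp Poincaré constant (only the first sine eigenfunction does), so the ratio is strictly less than C_P, consistent with ||u||_L² ≤ C_P ||u'||_L².


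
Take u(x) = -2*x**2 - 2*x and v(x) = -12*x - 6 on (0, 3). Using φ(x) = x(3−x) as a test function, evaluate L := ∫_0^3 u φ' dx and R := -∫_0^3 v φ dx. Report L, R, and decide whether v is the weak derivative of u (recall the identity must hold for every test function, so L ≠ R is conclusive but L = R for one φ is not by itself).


LHS = 36, RHS = 108. No, v is not the weak derivative of u.

u(x) = -2*x**2 - 2*x, classical derivative u'(x) = -4*x - 2.
φ(x) = x(3−x), so φ'(x) = 3 - 2*x.
Note φ(0) = φ(3) = 0, so the boundary term u·φ vanishes.
LHS = ∫_0^3 u(x) φ'(x) dx = ∫_0^3 (4*x^3 - 2*x^2 - 6*x) dx. Term by term:
  ∫_0^3 4*x^3 dx = 81;  ∫_0^3 -2*x^2 dx = -18;  ∫_0^3 -6*x dx = -27.
Sum: 81 − 18 − 27 = 36.
So LHS = 36.
∫_0^3 v(x) φ(x) dx = ∫_0^3 (12*x^3 - 30*x^2 - 18*x) dx. Term by term:
  ∫_0^3 12*x^3 dx = 243;  ∫_0^3 -30*x^2 dx = -270;  ∫_0^3 -18*x dx = -81.
Sum: 243 − 270 − 81 = -108.
So RHS = -∫_0^3 v(x) φ(x) dx = 108.
LHS − RHS = -72 ≠ 0, so the identity fails.
(For a valid weak derivative the identity must hold for EVERY test function, in particular this one. The failure shows v is NOT the weak derivative of u.)
Correct weak derivative would be u'(x) = -4*x - 2.


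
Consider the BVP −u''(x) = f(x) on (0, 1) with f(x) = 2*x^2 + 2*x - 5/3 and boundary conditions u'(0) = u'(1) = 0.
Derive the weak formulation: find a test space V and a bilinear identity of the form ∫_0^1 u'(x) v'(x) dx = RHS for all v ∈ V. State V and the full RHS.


V = H^1(0, 1) (no boundary constraint on v; u is determined up to an additive constant); weak form: ∫_0^1 u'v' dx = ∫_0^1 (2*x^2 + 2*x - 5/3) v dx for all v ∈ V.

Multiply both sides by a test function v and integrate from 0 to 1:
  ∫_0^1 −u''(x) v(x) dx = ∫_0^1 f(x) v(x) dx.
Integrate the LHS by parts once:
  ∫_0^1 −u'' v dx = −[u'(x) v(x)]_0^1 + ∫_0^1 u'(x) v'(x) dx.
Thus ∫_0^1 u'(x) v'(x) dx = ∫_0^1 f(x) v(x) dx + [u'(x) v(x)]_0^1.
Choose V so that boundary terms are either known or forced to vanish.
u has homogeneous Neumann: u'(0) = u'(1) = 0. So [u' v]_0^1 = 0·v(1) − 0·v(0) = 0 for any v; take V = H^1(0, 1).
Weak formulation: find u (satisfying any essential BC) such that ∫_0^1 u'(x) v'(x) dx = ∫_0^1 f v dx for all v ∈ V (homogeneous Neumann, so boundary terms vanish).
Substituting f(x) = 2*x^2 + 2*x - 5/3, the right-hand side is ∫_0^1 (2*x^2 + 2*x - 5/3) v dx.
Compatibility check (pure Neumann): taking v ≡ 1 ∈ V gives 0 = ∫_0^1 f dx + (0) − (0), i.e. ∫_0^1 f dx must equal u'(0) − u'(1) = 0. Indeed ∫_0^1 (2*x^2 + 2*x - 5/3) dx = 0, so the data are compatible. The solution is then unique only up to an additive constant (fix it e.g. by requiring ∫_0^1 u dx = 0).


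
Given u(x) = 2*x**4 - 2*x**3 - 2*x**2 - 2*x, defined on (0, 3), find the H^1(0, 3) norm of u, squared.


||u||_{H^1}^2 = 330999/35

The H^1 norm (squared) on an interval (0, L) is
  ||u||_{H^1}^2 = ∫_0^L u(x)^2 dx + ∫_0^L u'(x)^2 dx.
Compute u'(x) = 8*x**3 - 6*x**2 - 4*x - 2.
Then u(x)^2 = 4*x**8 - 8*x**7 - 4*x**6 + 12*x**4 + 8*x**3 + 4*x**2 and u'(x)^2 = 64*x**6 - 96*x**5 - 28*x**4 + 16*x**3 + 40*x**2 + 16*x + 4.
Integrate each monomial from 0 to 3 using ∫_0^3 c·x^n dx = c·3^(n+1)/(n+1):
  ∫_0^3 u(x)^2 dx = ∫_0^3 (4*x^8 - 8*x^7 - 4*x^6 + 12*x^4 + 8*x^3 + 4*x^2) dx. Term by term:
    ∫_0^3 4*x^8 dx = 8748;  ∫_0^3 -8*x^7 dx = -6561;  ∫_0^3 -4*x^6 dx = -8748/7;
    ∫_0^3 12*x^4 dx = 2916/5;  ∫_0^3 8*x^3 dx = 162;  ∫_0^3 4*x^2 dx = 36.
  Sum: 8748 − 6561 − 8748/7 + 2916/5 + 162 + 36 = 60147/35.
  ∫_0^3 u'(x)^2 dx = ∫_0^3 (64*x^6 - 96*x^5 - 28*x^4 + 16*x^3 + 40*x^2 + 16*x + 4) dx. Term by term:
    ∫_0^3 64*x^6 dx = 139968/7;  ∫_0^3 -96*x^5 dx = -11664;  ∫_0^3 -28*x^4 dx = -6804/5;
    ∫_0^3 16*x^3 dx = 324;  ∫_0^3 40*x^2 dx = 360;  ∫_0^3 16*x dx = 72;
    ∫_0^3 4 dx = 12.
  Sum: 139968/7 − 11664 − 6804/5 + 324 + 360 + 72 + 12 = 270852/35.
Adding: ||u||_{H^1}^2 = 60147/35 + 270852/35 = 330999/35.


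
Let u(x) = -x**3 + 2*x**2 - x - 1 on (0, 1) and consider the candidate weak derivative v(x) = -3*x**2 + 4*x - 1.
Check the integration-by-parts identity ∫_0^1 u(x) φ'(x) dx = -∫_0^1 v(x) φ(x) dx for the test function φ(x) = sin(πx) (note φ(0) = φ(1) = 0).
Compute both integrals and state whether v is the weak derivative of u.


LHS = (-12 + π^2)/π^3, RHS = (-12 + π^2)/π^3. Yes, v = u' weakly.

u(x) = -x**3 + 2*x**2 - x - 1, classical derivative u'(x) = -3*x**2 + 4*x - 1.
φ(x) = sin(πx), so φ'(x) = π*cos(π*x).
Note φ(0) = φ(1) = 0, so the boundary term u·φ vanishes.
LHS = ∫_0^1 u(x) φ'(x) dx = ∫_0^1 (-π*x^3*cos(π*x) + 2*π*x^2*cos(π*x) - π*x*cos(π*x) - π*cos(π*x)) dx. Term by term:
  ∫_0^1 -π*cos(π*x) dx = 0;  ∫_0^1 -π*x*cos(π*x) dx = 2/π;  ∫_0^1 -π*x^3*cos(π*x) dx = -12/π^3 + 3/π;
  ∫_0^1 2*π*x^2*cos(π*x) dx = -4/π.
Sum: 0 + 2/π + -12/π^3 + 3/π − 4/π = (-12 + π^2)/π^3.
So LHS = (-12 + π^2)/π^3.
∫_0^1 v(x) φ(x) dx = ∫_0^1 (-3*x^2*sin(π*x) + 4*x*sin(π*x) - sin(π*x)) dx. Term by term:
  ∫_0^1 -sin(π*x) dx = -2/π;  ∫_0^1 -3*x^2*sin(π*x) dx = -3/π + 12/π^3;  ∫_0^1 4*x*sin(π*x) dx = 4/π.
Sum: -2/π + -3/π + 12/π^3 + 4/π = (12 - π^2)/π^3.
So RHS = -∫_0^1 v(x) φ(x) dx = (-12 + π^2)/π^3.
LHS = RHS, so the identity holds for this test φ.
Moreover u is smooth here and v(x) = u'(x) = -3*x**2 + 4*x - 1 pointwise, so the identity holds for every test function. Hence v is the weak derivative of u.


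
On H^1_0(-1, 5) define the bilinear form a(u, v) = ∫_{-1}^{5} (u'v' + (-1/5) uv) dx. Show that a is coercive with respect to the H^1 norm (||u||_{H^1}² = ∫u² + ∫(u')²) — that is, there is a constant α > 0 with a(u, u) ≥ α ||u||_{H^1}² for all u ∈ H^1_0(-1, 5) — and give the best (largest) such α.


α = (-36/5 + π^2)/(π^2 + 36)

Coercivity of a(·,·) on H^1_0(-1, 5) means a(u, u) ≥ α ||u||_{H^1}² for every u ∈ H^1_0.
The interval has length L = 6, and Poincaré/coercivity depend only on L. Here a(u, u) = ∫(u')² + (-1/5)·∫u².
Here c = -1/5 < 0 with |c| < (π/L)² = π^2/36, so coercivity still holds. The condition a(u,u) ≥ α||u||_{H^1}² reads (1−α)∫(u')² ≥ (α−c)∫u². Any admissible α is ≤ 1 (rapidly oscillating u have ∫u²/∫(u')² → 0), and α = 1 would force 0 ≥ (1−c)∫u², impossible since c < 1; so 1−α > 0. By the sharp Poincaré inequality on H^1_0 of an interval of length L, ∫(u')² ≥ (π/L)²∫u² with equality for the first sine mode sin(π(x−x₀)/L) (x₀ the left endpoint), so the inequality holds for all u iff (1−α)(π/L)² ≥ α − c, i.e. α ≤ ((π/L)² + c)/((π/L)² + 1) = (1 + c(L/π)²)/(1 + (L/π)²). (Direct route, valid since c ≤ 0: Poincaré gives c∫u² ≥ c(L/π)²∫(u')², so a(u,u) ≥ (1 + c(L/π)²)∫(u')², while ||u||_{H^1}² ≤ (1 + (L/π)²)∫(u')²; dividing yields the same α.) With (π/L)² = π^2/36 and c = -1/5, the largest admissible constant is α = ((π/L)² + c)/((π/L)² + 1).
Simplifying, α = (-36/5 + π^2)/(π^2 + 36).


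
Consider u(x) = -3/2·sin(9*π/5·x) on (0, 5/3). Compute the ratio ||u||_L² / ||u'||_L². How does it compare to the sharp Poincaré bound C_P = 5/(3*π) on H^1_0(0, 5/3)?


||u||_L² / ||u'||_L² = 5/(9*π) < C_P = 5/(3*π).

u(x) = -3/2·sin(9*π/5·x), so u'(x) = -27*π*cos(9*π*x/5)/10.
Writing u(x) = A·sin(kπx/L) with A = -3/2 and k = 3, use ∫_0^L sin²(kπx/L) dx = L/2 and ∫_0^L cos²(kπx/L) dx = L/2.
u² = 9/4·sin²(9*π/5·x) and (u')² = 729*π^2/100·cos²(9*π/5·x), and each of sin², cos² integrates to L/2 = 5/6 over (0, 5/3).
∫_0^5/3 u² dx = 15/8, so ||u||_L² = sqrt(30)/4.
∫_0^5/3 (u')² dx = 243*π^2/40, so ||u'||_L² = 9*sqrt(30)*π/20.
Ratio ||u||_L² / ||u'||_L² = 5/(9*π).
Sharp Poincaré constant on H^1_0(0, 5/3) is C_P = L/π = 5/(3*π), achieved by sin(3*π/5·x).
This is the k = 3 harmonic; the ratio L/(kπ) is strictly less than C_P = L/π, consistent with the sharp inequality ||u||_L² ≤ C_P ||u'||_L².


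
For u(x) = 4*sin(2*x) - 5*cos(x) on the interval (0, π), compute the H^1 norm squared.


||u||_{H^1(0,π)}^2 = -320/3 + 65*π

u'(x) = 5*sin(x) + 8*cos(2*x).
Expand u² and (u')² and integrate term by term on (0, π), using: for integers n ≥ 1, ∫_0^π sin²(nx) dx = ∫_0^π cos²(nx) dx = π/2; for n ≠ n', ∫_0^π sin(nx)sin(n'x) dx = ∫_0^π cos(nx)cos(n'x) dx = 0; and by product-to-sum, ∫_0^π sin(nx)cos(n'x) dx = ½∫_0^π [sin((n+n')x) + sin((n−n')x)] dx, which is 0 when n+n' is even and 2n/(n²−n'²) when n+n' is odd (it need not vanish on (0, π)).
  u² squared terms: (-5)²·∫cos(x)² dx = 25·π/2 = 25*π/2;  (4)²·∫sin(2x)² dx = 16·π/2 = 8*π.
  u² cross terms: 2·(-5)·(4)·∫cos(x)·sin(2x) dx = -40·(4/3) = -160/3.
  So ∫_0^π u² dx = 25*π/2 + 8*π − 160/3 = -160/3 + 41*π/2.
  (u')² squared terms: (5)²·∫sin(x)² dx = 25·π/2 = 25*π/2;  (8)²·∫cos(2x)² dx = 64·π/2 = 32*π.
  (u')² cross terms: 2·(5)·(8)·∫sin(x)·cos(2x) dx = 80·(-2/3) = -160/3.
  So ∫_0^π (u')² dx = 25*π/2 + 32*π − 160/3 = -160/3 + 89*π/2.
||u||_{H^1}^2 = (-160/3 + 41*π/2) + (-160/3 + 89*π/2) = -320/3 + 65*π.


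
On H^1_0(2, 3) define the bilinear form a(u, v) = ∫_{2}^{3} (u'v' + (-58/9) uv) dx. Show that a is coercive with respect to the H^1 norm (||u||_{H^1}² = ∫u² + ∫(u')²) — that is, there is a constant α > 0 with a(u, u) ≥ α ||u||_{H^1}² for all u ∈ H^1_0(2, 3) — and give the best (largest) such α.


α = (-58/9 + π^2)/(1 + π^2)

Coercivity of a(·,·) on H^1_0(2, 3) means a(u, u) ≥ α ||u||_{H^1}² for every u ∈ H^1_0.
The interval has length L = 1, and Poincaré/coercivity depend only on L. Here a(u, u) = ∫(u')² + (-58/9)·∫u².
Here c = -58/9 < 0 with |c| < (π/L)² = π^2, so coercivity still holds. The condition a(u,u) ≥ α||u||_{H^1}² reads (1−α)∫(u')² ≥ (α−c)∫u². Any admissible α is ≤ 1 (rapidly oscillating u have ∫u²/∫(u')² → 0), and α = 1 would force 0 ≥ (1−c)∫u², impossible since c < 1; so 1−α > 0. By the sharp Poincaré inequality on H^1_0 of an interval of length L, ∫(u')² ≥ (π/L)²∫u² with equality for the first sine mode sin(π(x−x₀)/L) (x₀ the left endpoint), so the inequality holds for all u iff (1−α)(π/L)² ≥ α − c, i.e. α ≤ ((π/L)² + c)/((π/L)² + 1) = (1 + c(L/π)²)/(1 + (L/π)²). (Direct route, valid since c ≤ 0: Poincaré gives c∫u² ≥ c(L/π)²∫(u')², so a(u,u) ≥ (1 + c(L/π)²)∫(u')², while ||u||_{H^1}² ≤ (1 + (L/π)²)∫(u')²; dividing yields the same α.) With (π/L)² = π^2 and c = -58/9, the largest admissible constant is α = ((π/L)² + c)/((π/L)² + 1).
Simplifying, α = (-58/9 + π^2)/(1 + π^2).


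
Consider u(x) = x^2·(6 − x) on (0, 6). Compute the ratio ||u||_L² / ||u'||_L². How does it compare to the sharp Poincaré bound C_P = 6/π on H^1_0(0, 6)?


||u||_L² / ||u'||_L² = 3*sqrt(14)/7 < C_P = 6/π.

u(x) = x^2·(6 − x), so u'(x) = 3*x*(4 - x).
u(x) = x^2·(6 − x) vanishes at x = 0 and x = 6, so u ∈ H^1_0(0, 6). Differentiate via the product rule and integrate the resulting polynomials term by term.
  ∫_0^6 u² dx = ∫_0^6 (x^6 - 12*x^5 + 36*x^4) dx. Term by term:
    ∫_0^6 x^6 dx = 279936/7;  ∫_0^6 -12*x^5 dx = -93312;  ∫_0^6 36*x^4 dx = 279936/5.
  Sum: 279936/7 − 93312 + 279936/5 = 93312/35.
  ∫_0^6 (u')² dx = ∫_0^6 (9*x^4 - 72*x^3 + 144*x^2) dx. Term by term:
    ∫_0^6 9*x^4 dx = 69984/5;  ∫_0^6 -72*x^3 dx = -23328;  ∫_0^6 144*x^2 dx = 10368.
  Sum: 69984/5 − 23328 + 10368 = 5184/5.
∫_0^6 u² dx = 93312/35, so ||u||_L² = 216*sqrt(70)/35.
∫_0^6 (u')² dx = 5184/5, so ||u'||_L² = 72*sqrt(5)/5.
Ratio ||u||_L² / ||u'||_L² = 3*sqrt(14)/7.
Sharp Poincaré constant on H^1_0(0, 6) is C_P = L/π = 6/π, achieved by sin(π/6·x).
A polynomial bump cannot attain the sharp Poincaré constant (only the first sine eigenfunction does), so the ratio is strictly less than C_P, consistent with ||u||_L² ≤ C_P ||u'||_L².
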